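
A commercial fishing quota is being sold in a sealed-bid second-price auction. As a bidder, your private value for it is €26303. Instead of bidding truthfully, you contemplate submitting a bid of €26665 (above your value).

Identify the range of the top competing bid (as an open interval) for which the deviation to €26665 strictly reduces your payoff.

(€26303, €26665)

If the competing bid is below €26303, both bids win at the same price — no difference.
If it is above €26665, both bids lose — no difference.
If it lies strictly between €26303 and €26665, bidding your value loses (payoff 0) while bidding €26665 wins at a price above your value (payoff negative).
So the deviation strictly hurts on the open interval (€26303, €26665).
Because the price is fixed by the runner-up's bid, deviating from your value can only change a good outcome into a bad one — never the reverse.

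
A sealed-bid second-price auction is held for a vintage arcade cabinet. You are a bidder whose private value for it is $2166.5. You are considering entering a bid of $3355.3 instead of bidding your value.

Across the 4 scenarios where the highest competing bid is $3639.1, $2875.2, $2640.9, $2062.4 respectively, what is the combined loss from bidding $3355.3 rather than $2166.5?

$1183.1

The deviation costs you only when the competing bid falls strictly between $2166.5 and $3355.3; elsewhere both bids give the same outcome.
$3639.1: outcomes coincide → loss $0.
$2875.2: truthful payoff $0, deviation payoff −$708.7 → loss $708.7.
$2640.9: truthful payoff $0, deviation payoff −$474.4 → loss $474.4.
$2062.4: outcomes coincide → loss $0.
Total loss = $708.7 + $474.4 = $1183.1.
Because the price is fixed by the runner-up's bid, deviating from your value can only change a good outcome into a bad one — never the reverse.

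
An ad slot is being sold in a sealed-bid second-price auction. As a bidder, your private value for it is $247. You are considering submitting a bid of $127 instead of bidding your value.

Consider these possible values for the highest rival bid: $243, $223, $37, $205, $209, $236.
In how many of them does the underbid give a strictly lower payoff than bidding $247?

5

The deviation hurts exactly when the highest competing bid lies strictly between $127 and $247 — underbidding then forfeits a profitable win.
$243: inside the interval → strictly worse (loss $4).
$223: inside the interval → strictly worse (loss $24).
$37: below both → same outcome either way.
$205: inside the interval → strictly worse (loss $42).
$209: inside the interval → strictly worse (loss $38).
$236: inside the interval → strictly worse (loss $11).
Count: 5.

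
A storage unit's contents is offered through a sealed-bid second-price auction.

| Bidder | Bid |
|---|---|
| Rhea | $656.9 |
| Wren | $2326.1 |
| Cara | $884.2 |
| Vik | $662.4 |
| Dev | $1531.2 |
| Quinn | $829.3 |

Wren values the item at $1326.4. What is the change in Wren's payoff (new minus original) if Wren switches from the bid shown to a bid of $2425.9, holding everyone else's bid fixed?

The highest bid among the other bidders is $1531.2; Wren's bid doesn't change that.
Original bid $2326.1: Wren is highest, pays the top rival bid $1531.2; payoff $1326.4 − $1531.2 = −$204.8.
Alternative bid $2425.9: Wren is highest, pays the top rival bid $1531.2; payoff $1326.4 − $1531.2 = −$204.8.
Change in payoff = −$204.8 − (−$204.8) = $0.

$0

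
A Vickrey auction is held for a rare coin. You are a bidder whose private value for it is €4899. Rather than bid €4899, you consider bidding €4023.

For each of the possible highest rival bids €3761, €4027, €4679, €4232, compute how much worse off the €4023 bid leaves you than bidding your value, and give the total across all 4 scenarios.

€1759

The deviation costs you only when the competing bid falls strictly between €4023 and €4899; elsewhere both bids give the same outcome.
€3761: outcomes coincide → loss €0.
€4027: truthful payoff €872, deviation payoff €0 → loss €872.
€4679: truthful payoff €220, deviation payoff €0 → loss €220.
€4232: truthful payoff €667, deviation payoff €0 → loss €667.
Total loss = €872 + €220 + €667 = €1759.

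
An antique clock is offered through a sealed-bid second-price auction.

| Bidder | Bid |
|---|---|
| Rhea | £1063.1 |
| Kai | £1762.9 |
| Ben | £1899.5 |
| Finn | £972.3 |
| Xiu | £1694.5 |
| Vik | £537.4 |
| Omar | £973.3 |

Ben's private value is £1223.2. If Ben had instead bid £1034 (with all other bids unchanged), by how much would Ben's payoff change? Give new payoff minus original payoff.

The highest bid among the other bidders is £1762.9; Ben's bid doesn't change that.
Original bid £1899.5: Ben is highest, pays the top rival bid £1762.9; payoff £1223.2 − £1762.9 = −£539.7.
Alternative bid £1034: Ben is not highest (top rival bid is £1762.9); payoff £0.
Change in payoff = £0 − (−£539.7) = £539.7.

£539.7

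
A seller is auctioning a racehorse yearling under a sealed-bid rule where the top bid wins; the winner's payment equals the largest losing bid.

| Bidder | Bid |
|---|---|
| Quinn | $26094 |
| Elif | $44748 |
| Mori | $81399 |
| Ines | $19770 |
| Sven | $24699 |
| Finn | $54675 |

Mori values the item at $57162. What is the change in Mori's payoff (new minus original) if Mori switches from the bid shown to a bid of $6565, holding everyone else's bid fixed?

−$2487

The highest bid among the other bidders is $54675; Mori's bid doesn't change that.
Original bid $81399: Mori is highest, pays the top rival bid $54675; payoff $57162 − $54675 = $2487.
Alternative bid $6565: Mori is not highest (top rival bid is $54675); payoff $0.
Change in payoff = $0 − ($2487) = −$2487.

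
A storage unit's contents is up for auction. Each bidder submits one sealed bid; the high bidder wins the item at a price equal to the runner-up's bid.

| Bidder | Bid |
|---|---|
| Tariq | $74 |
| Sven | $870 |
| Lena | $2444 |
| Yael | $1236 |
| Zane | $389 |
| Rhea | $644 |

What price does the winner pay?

Highest bid: Lena at $2444, so Lena wins.
Second-highest bid: Yael at $1236 — that is the price the winner pays.

$1236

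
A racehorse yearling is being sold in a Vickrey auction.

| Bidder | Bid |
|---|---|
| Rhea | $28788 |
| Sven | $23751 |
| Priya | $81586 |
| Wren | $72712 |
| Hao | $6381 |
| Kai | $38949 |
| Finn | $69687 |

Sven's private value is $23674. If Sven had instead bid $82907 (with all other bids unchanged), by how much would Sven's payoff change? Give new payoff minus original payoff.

The highest bid among the other bidders is $81586; Sven's bid doesn't change that.
Original bid $23751: Sven is not highest (top rival bid is $81586); payoff $0.
Alternative bid $82907: Sven is highest, pays the top rival bid $81586; payoff $23674 − $81586 = −$57912.
Change in payoff = −$57912 − ($0) = −$57912.

−$57912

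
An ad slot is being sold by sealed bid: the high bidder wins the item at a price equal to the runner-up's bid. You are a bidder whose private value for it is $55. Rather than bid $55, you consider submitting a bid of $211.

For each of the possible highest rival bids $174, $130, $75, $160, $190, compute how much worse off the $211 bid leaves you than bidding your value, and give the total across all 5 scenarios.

$454

The deviation costs you only when the competing bid falls strictly between $55 and $211; elsewhere both bids give the same outcome.
$174: truthful payoff $0, deviation payoff −$119 → loss $119.
$130: truthful payoff $0, deviation payoff −$75 → loss $75.
$75: truthful payoff $0, deviation payoff −$20 → loss $20.
$160: truthful payoff $0, deviation payoff −$105 → loss $105.
$190: truthful payoff $0, deviation payoff −$135 → loss $135.
Total loss = $119 + $75 + $20 + $105 + $135 = $454.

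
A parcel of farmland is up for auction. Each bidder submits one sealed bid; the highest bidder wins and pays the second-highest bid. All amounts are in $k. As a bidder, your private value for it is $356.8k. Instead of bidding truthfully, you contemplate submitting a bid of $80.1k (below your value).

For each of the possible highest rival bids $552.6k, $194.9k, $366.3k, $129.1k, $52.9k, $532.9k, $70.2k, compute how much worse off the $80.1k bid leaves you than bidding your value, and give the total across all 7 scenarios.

The deviation costs you only when the competing bid falls strictly between $80.1k and $356.8k; elsewhere both bids give the same outcome.
$552.6k: outcomes coincide → loss $0k.
$194.9k: truthful payoff $161.9k, deviation payoff $0k → loss $161.9k.
$366.3k: outcomes coincide → loss $0k.
$129.1k: truthful payoff $227.7k, deviation payoff $0k → loss $227.7k.
$52.9k: outcomes coincide → loss $0k.
$532.9k: outcomes coincide → loss $0k.
$70.2k: outcomes coincide → loss $0k.
Total loss = $161.9k + $227.7k = $389.6k.
Truthful bidding weakly dominates here: raising your bid can only win items priced above your value, and lowering it can only forfeit items priced below.

$389.6k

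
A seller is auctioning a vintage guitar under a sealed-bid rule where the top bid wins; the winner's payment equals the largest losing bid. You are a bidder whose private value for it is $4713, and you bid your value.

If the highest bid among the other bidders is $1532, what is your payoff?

$3181

Your bid $4713 exceeds the highest competing bid $1532, so you win.
In a second-price auction the winner pays the second-highest bid, $1532.
Payoff = value − price = $4713 − $1532 = $3181.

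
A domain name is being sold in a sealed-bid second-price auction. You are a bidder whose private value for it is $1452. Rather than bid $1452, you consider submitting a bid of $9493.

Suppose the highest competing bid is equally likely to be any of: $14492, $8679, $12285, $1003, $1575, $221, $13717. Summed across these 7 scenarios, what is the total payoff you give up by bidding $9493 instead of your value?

The deviation costs you only when the competing bid falls strictly between $1452 and $9493; elsewhere both bids give the same outcome.
$14492: outcomes coincide → loss $0.
$8679: truthful payoff $0, deviation payoff −$7227 → loss $7227.
$12285: outcomes coincide → loss $0.
$1003: outcomes coincide → loss $0.
$1575: truthful payoff $0, deviation payoff −$123 → loss $123.
$221: outcomes coincide → loss $0.
$13717: outcomes coincide → loss $0.
Total loss = $7227 + $123 = $7350.

$7350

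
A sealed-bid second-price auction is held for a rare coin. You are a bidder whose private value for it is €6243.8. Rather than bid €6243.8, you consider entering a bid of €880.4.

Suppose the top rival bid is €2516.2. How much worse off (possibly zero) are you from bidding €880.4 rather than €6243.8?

€3727.6

Bidding your value €6243.8: you win (since €6243.8 > €2516.2) and pay €2516.2. Payoff €3727.6.
Bidding €880.4: you lose. Payoff €0.
The competing bid €2516.2 lies between your shaded bid and your value, so underbidding forfeits an item you could have won at a profitable price.
Loss from deviating = €3727.6 − (€0) = €3727.6.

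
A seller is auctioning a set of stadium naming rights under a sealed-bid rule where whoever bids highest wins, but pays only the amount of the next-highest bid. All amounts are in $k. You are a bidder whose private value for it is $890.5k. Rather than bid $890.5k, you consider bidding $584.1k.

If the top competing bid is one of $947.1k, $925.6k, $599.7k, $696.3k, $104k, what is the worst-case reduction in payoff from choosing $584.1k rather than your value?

$947.1k: same outcome either way → loss $0k.
$925.6k: same outcome either way → loss $0k.
$599.7k: truthful gives $290.8k, deviation gives $0k → loss $290.8k.
$696.3k: truthful gives $194.2k, deviation gives $0k → loss $194.2k.
$104k: same outcome either way → loss $0k.
Maximum loss: $290.8k.

$290.8k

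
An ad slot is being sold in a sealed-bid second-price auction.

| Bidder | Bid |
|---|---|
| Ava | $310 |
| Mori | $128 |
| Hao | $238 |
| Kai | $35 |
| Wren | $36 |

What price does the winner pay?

Highest bid: Ava at $310, so Ava wins.
Second-highest bid: Hao at $238 — that is the price the winner pays.

$238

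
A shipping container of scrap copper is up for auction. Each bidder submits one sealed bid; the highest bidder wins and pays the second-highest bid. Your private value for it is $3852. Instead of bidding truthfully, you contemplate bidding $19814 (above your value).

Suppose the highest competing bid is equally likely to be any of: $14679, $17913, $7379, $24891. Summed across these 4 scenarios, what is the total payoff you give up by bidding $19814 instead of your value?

The deviation costs you only when the competing bid falls strictly between $3852 and $19814; elsewhere both bids give the same outcome.
$14679: truthful payoff $0, deviation payoff −$10827 → loss $10827.
$17913: truthful payoff $0, deviation payoff −$14061 → loss $14061.
$7379: truthful payoff $0, deviation payoff −$3527 → loss $3527.
$24891: outcomes coincide → loss $0.
Total loss = $10827 + $14061 + $3527 = $28415.

$28415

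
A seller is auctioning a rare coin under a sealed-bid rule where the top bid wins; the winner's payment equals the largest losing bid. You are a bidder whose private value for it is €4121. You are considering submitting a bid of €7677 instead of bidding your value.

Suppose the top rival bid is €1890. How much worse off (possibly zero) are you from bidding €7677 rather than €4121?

Bidding your value €4121: you win (since €4121 > €1890) and pay €1890. Payoff €2231.
Bidding €7677: you win and pay €1890. Payoff €4121 − €1890 = €2231.
Difference = €2231 − €2231 = €0; both bids lead to the same outcome because the competing bid is below both your value and your alternative bid.
Because the price is fixed by the runner-up's bid, deviating from your value can only change a good outcome into a bad one — never the reverse.

€0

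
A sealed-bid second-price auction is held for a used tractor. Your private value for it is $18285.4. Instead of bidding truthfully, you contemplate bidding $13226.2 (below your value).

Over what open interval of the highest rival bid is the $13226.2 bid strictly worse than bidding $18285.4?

($13226.2, $18285.4)

If the competing bid is below $13226.2, both bids win at the same price — no difference.
If it is above $18285.4, both bids lose — no difference.
If it lies strictly between $13226.2 and $18285.4, bidding your value wins at a price below your value (positive payoff) while bidding $13226.2 loses (payoff 0).
So the deviation strictly hurts on the open interval ($13226.2, $18285.4).
Truthful bidding weakly dominates here: raising your bid can only win items priced above your value, and lowering it can only forfeit items priced below.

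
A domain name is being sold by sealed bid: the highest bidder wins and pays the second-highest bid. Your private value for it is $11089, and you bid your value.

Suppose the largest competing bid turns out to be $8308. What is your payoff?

Your bid $11089 exceeds the highest competing bid $8308, so you win.
In a second-price auction the winner pays the second-highest bid, $8308.
Payoff = value − price = $11089 − $8308 = $2781.

$2781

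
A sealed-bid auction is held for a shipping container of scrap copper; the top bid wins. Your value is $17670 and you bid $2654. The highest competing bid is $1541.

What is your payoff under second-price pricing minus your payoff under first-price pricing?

You have the highest bid, so you win under either rule.
Second-price: pay $1541 → payoff $16129.
First-price: pay your own bid $2654 → payoff $15016.
Difference = $16129 − ($15016) = $1113.

$1113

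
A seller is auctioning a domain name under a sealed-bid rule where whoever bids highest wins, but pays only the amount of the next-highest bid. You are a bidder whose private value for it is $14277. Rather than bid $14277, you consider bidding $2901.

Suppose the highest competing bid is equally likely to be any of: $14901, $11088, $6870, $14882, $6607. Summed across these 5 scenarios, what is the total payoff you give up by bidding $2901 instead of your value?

$18266

The deviation costs you only when the competing bid falls strictly between $2901 and $14277; elsewhere both bids give the same outcome.
$14901: outcomes coincide → loss $0.
$11088: truthful payoff $3189, deviation payoff $0 → loss $3189.
$6870: truthful payoff $7407, deviation payoff $0 → loss $7407.
$14882: outcomes coincide → loss $0.
$6607: truthful payoff $7670, deviation payoff $0 → loss $7670.
Total loss = $3189 + $7407 + $7670 = $18266.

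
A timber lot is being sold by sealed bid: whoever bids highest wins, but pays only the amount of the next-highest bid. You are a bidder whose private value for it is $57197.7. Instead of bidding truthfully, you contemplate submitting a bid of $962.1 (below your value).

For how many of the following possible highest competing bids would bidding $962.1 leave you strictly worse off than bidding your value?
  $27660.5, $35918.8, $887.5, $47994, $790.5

3

The deviation hurts exactly when the highest competing bid lies strictly between $962.1 and $57197.7 — underbidding then forfeits a profitable win.
$27660.5: inside the interval → strictly worse (loss $29537.2).
$35918.8: inside the interval → strictly worse (loss $21278.9).
$887.5: below both → same outcome either way.
$47994: inside the interval → strictly worse (loss $9203.7).
$790.5: below both → same outcome either way.
Count: 3.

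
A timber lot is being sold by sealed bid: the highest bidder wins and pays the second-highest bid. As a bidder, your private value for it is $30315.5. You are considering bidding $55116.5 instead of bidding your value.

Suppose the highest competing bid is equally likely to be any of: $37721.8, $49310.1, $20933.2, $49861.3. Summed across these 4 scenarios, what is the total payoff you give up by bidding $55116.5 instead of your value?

$45946.7

The deviation costs you only when the competing bid falls strictly between $30315.5 and $55116.5; elsewhere both bids give the same outcome.
$37721.8: truthful payoff $0, deviation payoff −$7406.3 → loss $7406.3.
$49310.1: truthful payoff $0, deviation payoff −$18994.6 → loss $18994.6.
$20933.2: outcomes coincide → loss $0.
$49861.3: truthful payoff $0, deviation payoff −$19545.8 → loss $19545.8.
Total loss = $7406.3 + $18994.6 + $19545.8 = $45946.7.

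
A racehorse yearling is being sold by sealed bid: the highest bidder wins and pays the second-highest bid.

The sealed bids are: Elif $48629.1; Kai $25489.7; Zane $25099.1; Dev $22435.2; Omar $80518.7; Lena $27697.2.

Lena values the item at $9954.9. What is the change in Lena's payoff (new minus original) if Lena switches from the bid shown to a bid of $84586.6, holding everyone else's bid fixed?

−$70563.8

The highest bid among the other bidders is $80518.7; Lena's bid doesn't change that.
Original bid $27697.2: Lena is not highest (top rival bid is $80518.7); payoff $0.
Alternative bid $84586.6: Lena is highest, pays the top rival bid $80518.7; payoff $9954.9 − $80518.7 = −$70563.8.
Change in payoff = −$70563.8 − ($0) = −$70563.8.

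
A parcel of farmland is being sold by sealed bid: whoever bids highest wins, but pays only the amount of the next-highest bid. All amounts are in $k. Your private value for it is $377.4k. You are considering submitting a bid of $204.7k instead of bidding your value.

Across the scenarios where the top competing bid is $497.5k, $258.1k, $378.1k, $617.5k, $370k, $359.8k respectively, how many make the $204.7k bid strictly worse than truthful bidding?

The deviation hurts exactly when the highest competing bid lies strictly between $204.7k and $377.4k — underbidding then forfeits a profitable win.
$497.5k: above both → same outcome either way.
$258.1k: inside the interval → strictly worse (loss $119.3k).
$378.1k: above both → same outcome either way.
$617.5k: above both → same outcome either way.
$370k: inside the interval → strictly worse (loss $7.4k).
$359.8k: inside the interval → strictly worse (loss $17.6k).
Count: 3.

3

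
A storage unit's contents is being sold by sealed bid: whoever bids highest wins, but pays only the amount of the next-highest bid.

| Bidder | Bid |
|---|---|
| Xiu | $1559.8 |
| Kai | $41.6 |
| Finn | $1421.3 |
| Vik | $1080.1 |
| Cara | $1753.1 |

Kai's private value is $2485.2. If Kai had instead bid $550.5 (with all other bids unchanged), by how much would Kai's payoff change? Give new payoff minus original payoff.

$0

The highest bid among the other bidders is $1753.1; Kai's bid doesn't change that.
Original bid $41.6: Kai is not highest (top rival bid is $1753.1); payoff $0.
Alternative bid $550.5: Kai is not highest (top rival bid is $1753.1); payoff $0.
Change in payoff = $0 − ($0) = $0.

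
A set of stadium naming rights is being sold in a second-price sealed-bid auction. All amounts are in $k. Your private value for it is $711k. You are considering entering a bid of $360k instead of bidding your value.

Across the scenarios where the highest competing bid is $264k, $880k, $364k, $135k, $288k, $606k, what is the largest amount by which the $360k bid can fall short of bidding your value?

$347k

$264k: same outcome either way → loss $0k.
$880k: same outcome either way → loss $0k.
$364k: truthful gives $347k, deviation gives $0k → loss $347k.
$135k: same outcome either way → loss $0k.
$288k: same outcome either way → loss $0k.
$606k: truthful gives $105k, deviation gives $0k → loss $105k.
Maximum loss: $347k.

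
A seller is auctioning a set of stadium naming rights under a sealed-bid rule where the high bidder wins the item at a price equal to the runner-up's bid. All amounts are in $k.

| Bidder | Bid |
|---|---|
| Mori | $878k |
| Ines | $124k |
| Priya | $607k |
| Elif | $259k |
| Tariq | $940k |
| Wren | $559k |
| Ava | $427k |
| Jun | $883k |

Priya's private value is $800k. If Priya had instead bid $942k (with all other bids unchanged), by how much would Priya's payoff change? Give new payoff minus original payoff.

The highest bid among the other bidders is $940k; Priya's bid doesn't change that.
Original bid $607k: Priya is not highest (top rival bid is $940k); payoff $0k.
Alternative bid $942k: Priya is highest, pays the top rival bid $940k; payoff $800k − $940k = −$140k.
Change in payoff = −$140k − ($0k) = −$140k.

−$140k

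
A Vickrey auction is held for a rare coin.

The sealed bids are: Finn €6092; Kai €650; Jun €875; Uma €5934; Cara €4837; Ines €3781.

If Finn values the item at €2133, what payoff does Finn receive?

Highest bid: Finn at €6092, so Finn wins.
Second-highest bid: Uma at €5934 — that is the price the winner pays.
Finn's payoff = value − price = €2133 − €5934 = −€3801.

−€3801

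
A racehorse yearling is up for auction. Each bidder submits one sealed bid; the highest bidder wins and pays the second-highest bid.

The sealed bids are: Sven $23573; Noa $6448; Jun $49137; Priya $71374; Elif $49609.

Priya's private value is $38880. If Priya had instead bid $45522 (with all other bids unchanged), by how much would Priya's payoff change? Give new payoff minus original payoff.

The highest bid among the other bidders is $49609; Priya's bid doesn't change that.
Original bid $71374: Priya is highest, pays the top rival bid $49609; payoff $38880 − $49609 = −$10729.
Alternative bid $45522: Priya is not highest (top rival bid is $49609); payoff $0.
Change in payoff = $0 − (−$10729) = $10729.

$10729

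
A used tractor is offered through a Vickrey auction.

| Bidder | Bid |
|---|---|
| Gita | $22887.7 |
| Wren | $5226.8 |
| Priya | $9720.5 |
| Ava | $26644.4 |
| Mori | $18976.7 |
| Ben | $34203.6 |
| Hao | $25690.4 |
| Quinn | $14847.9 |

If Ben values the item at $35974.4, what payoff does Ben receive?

$9330

Highest bid: Ben at $34203.6, so Ben wins.
Second-highest bid: Ava at $26644.4 — that is the price the winner pays.
Ben's payoff = value − price = $35974.4 − $26644.4 = $9330.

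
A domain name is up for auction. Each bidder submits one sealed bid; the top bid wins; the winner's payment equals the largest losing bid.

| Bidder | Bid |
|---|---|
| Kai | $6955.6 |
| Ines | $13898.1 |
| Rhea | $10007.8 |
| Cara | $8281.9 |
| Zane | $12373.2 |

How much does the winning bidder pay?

Highest bid: Ines at $13898.1, so Ines wins.
Second-highest bid: Zane at $12373.2 — that is the price the winner pays.

$12373.2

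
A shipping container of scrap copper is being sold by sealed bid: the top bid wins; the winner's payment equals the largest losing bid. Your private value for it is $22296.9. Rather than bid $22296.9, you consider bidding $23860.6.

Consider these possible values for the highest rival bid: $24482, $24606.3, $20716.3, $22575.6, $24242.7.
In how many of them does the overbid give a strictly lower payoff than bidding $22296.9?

1

The deviation hurts exactly when the highest competing bid lies strictly between $22296.9 and $23860.6 — overbidding then wins at a price above your value.
$24482: above both → same outcome either way.
$24606.3: above both → same outcome either way.
$20716.3: below both → same outcome either way.
$22575.6: inside the interval → strictly worse (loss $278.7).
$24242.7: above both → same outcome either way.
Count: 1.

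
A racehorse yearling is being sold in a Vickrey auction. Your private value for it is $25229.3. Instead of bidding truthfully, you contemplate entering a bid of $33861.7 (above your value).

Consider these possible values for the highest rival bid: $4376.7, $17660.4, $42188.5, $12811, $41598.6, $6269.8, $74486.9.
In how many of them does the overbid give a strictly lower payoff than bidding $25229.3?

The deviation hurts exactly when the highest competing bid lies strictly between $25229.3 and $33861.7 — overbidding then wins at a price above your value.
$4376.7: below both → same outcome either way.
$17660.4: below both → same outcome either way.
$42188.5: above both → same outcome either way.
$12811: below both → same outcome either way.
$41598.6: above both → same outcome either way.
$6269.8: below both → same outcome either way.
$74486.9: above both → same outcome either way.
Count: 0.

0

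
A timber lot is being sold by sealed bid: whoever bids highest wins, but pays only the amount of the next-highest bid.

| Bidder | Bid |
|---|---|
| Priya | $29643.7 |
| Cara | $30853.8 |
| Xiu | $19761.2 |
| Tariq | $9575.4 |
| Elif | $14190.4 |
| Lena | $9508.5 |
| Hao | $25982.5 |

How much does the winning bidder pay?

$29643.7

Highest bid: Cara at $30853.8, so Cara wins.
Second-highest bid: Priya at $29643.7 — that is the price the winner pays.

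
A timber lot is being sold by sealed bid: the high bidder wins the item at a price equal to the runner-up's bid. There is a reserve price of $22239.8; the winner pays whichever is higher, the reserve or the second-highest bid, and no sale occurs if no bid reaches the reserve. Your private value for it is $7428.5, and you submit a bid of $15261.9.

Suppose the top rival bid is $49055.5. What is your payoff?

Your bid $15261.9 is below the highest competing bid $49055.5, so you lose. Payoff $0.

$0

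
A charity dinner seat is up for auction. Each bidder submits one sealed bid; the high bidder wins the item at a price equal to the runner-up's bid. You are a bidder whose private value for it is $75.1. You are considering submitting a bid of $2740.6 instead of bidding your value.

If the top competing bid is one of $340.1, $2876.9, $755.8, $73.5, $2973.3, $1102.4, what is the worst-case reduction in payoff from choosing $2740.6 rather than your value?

$340.1: truthful gives $0, deviation gives −$265 → loss $265.
$2876.9: same outcome either way → loss $0.
$755.8: truthful gives $0, deviation gives −$680.7 → loss $680.7.
$73.5: same outcome either way → loss $0.
$2973.3: same outcome either way → loss $0.
$1102.4: truthful gives $0, deviation gives −$1027.3 → loss $1027.3.
Maximum loss: $1027.3.

$1027.3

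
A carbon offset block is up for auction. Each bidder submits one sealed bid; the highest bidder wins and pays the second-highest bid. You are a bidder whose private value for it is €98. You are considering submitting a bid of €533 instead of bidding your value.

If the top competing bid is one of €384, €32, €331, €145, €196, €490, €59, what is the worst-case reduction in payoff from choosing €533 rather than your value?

€392

€384: truthful gives €0, deviation gives −€286 → loss €286.
€32: same outcome either way → loss €0.
€331: truthful gives €0, deviation gives −€233 → loss €233.
€145: truthful gives €0, deviation gives −€47 → loss €47.
€196: truthful gives €0, deviation gives −€98 → loss €98.
€490: truthful gives €0, deviation gives −€392 → loss €392.
€59: same outcome either way → loss €0.
Maximum loss: €392.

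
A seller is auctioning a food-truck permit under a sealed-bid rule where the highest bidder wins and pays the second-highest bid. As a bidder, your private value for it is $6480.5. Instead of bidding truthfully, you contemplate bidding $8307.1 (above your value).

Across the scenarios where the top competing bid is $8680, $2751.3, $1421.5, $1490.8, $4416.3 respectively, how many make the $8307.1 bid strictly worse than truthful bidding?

The deviation hurts exactly when the highest competing bid lies strictly between $6480.5 and $8307.1 — overbidding then wins at a price above your value.
$8680: above both → same outcome either way.
$2751.3: below both → same outcome either way.
$1421.5: below both → same outcome either way.
$1490.8: below both → same outcome either way.
$4416.3: below both → same outcome either way.
Count: 0.

0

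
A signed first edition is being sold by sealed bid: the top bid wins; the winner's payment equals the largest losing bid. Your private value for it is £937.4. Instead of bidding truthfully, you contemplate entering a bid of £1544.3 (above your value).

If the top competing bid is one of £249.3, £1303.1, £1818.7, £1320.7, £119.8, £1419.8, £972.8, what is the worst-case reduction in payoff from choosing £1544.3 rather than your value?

£482.4

£249.3: same outcome either way → loss £0.
£1303.1: truthful gives £0, deviation gives −£365.7 → loss £365.7.
£1818.7: same outcome either way → loss £0.
£1320.7: truthful gives £0, deviation gives −£383.3 → loss £383.3.
£119.8: same outcome either way → loss £0.
£1419.8: truthful gives £0, deviation gives −£482.4 → loss £482.4.
£972.8: truthful gives £0, deviation gives −£35.4 → loss £35.4.
Maximum loss: £482.4.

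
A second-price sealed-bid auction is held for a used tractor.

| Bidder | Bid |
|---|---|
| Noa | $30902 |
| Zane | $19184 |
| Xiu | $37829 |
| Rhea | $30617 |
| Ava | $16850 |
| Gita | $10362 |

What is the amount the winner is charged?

Highest bid: Xiu at $37829, so Xiu wins.
Second-highest bid: Noa at $30902 — that is the price the winner pays.

$30902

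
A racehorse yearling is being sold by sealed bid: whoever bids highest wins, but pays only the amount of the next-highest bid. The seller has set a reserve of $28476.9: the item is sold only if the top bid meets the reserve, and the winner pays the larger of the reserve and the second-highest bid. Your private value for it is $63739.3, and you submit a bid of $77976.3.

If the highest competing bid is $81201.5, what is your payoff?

Your bid $77976.3 is below the highest competing bid $81201.5, so you lose. Payoff $0.

$0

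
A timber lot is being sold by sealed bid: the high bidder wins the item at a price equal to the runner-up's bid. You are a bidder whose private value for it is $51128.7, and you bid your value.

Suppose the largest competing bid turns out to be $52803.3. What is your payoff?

$0

Your bid $51128.7 is below the highest competing bid $52803.3, so you lose.
A losing bidder pays nothing and receives nothing: payoff = $0.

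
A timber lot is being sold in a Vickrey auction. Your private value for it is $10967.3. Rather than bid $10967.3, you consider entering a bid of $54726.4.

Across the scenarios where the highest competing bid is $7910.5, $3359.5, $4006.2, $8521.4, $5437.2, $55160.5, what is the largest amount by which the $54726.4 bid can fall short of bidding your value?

$7910.5: same outcome either way → loss $0.
$3359.5: same outcome either way → loss $0.
$4006.2: same outcome either way → loss $0.
$8521.4: same outcome either way → loss $0.
$5437.2: same outcome either way → loss $0.
$55160.5: same outcome either way → loss $0.
Maximum loss: $0.

$0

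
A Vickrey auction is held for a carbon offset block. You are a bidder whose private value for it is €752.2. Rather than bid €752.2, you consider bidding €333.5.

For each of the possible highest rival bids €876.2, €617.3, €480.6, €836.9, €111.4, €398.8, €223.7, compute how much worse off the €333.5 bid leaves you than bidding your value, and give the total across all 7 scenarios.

€759.9

The deviation costs you only when the competing bid falls strictly between €333.5 and €752.2; elsewhere both bids give the same outcome.
€876.2: outcomes coincide → loss €0.
€617.3: truthful payoff €134.9, deviation payoff €0 → loss €134.9.
€480.6: truthful payoff €271.6, deviation payoff €0 → loss €271.6.
€836.9: outcomes coincide → loss €0.
€111.4: outcomes coincide → loss €0.
€398.8: truthful payoff €353.4, deviation payoff €0 → loss €353.4.
€223.7: outcomes coincide → loss €0.
Total loss = €134.9 + €271.6 + €353.4 = €759.9.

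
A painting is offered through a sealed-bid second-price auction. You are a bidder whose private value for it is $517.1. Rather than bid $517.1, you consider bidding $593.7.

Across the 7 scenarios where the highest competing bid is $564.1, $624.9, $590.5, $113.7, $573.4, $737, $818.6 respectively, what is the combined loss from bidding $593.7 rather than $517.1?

The deviation costs you only when the competing bid falls strictly between $517.1 and $593.7; elsewhere both bids give the same outcome.
$564.1: truthful payoff $0, deviation payoff −$47 → loss $47.
$624.9: outcomes coincide → loss $0.
$590.5: truthful payoff $0, deviation payoff −$73.4 → loss $73.4.
$113.7: outcomes coincide → loss $0.
$573.4: truthful payoff $0, deviation payoff −$56.3 → loss $56.3.
$737: outcomes coincide → loss $0.
$818.6: outcomes coincide → loss $0.
Total loss = $47 + $73.4 + $56.3 = $176.7.
In a second-price auction your bid sets only whether you win, not what you pay, so bidding your true value is weakly dominant.

$176.7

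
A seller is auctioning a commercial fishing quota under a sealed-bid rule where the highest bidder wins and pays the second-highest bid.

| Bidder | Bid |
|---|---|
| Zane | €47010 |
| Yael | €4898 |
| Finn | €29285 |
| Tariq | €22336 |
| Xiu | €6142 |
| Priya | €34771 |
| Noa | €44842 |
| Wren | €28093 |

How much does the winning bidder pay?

€44842

Highest bid: Zane at €47010, so Zane wins.
Second-highest bid: Noa at €44842 — that is the price the winner pays.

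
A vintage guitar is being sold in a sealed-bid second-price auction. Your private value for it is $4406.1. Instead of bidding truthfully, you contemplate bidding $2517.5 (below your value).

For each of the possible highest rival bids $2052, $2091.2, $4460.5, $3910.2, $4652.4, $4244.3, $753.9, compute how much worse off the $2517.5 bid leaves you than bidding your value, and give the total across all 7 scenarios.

The deviation costs you only when the competing bid falls strictly between $2517.5 and $4406.1; elsewhere both bids give the same outcome.
$2052: outcomes coincide → loss $0.
$2091.2: outcomes coincide → loss $0.
$4460.5: outcomes coincide → loss $0.
$3910.2: truthful payoff $495.9, deviation payoff $0 → loss $495.9.
$4652.4: outcomes coincide → loss $0.
$4244.3: truthful payoff $161.8, deviation payoff $0 → loss $161.8.
$753.9: outcomes coincide → loss $0.
Total loss = $495.9 + $161.8 = $657.7.

$657.7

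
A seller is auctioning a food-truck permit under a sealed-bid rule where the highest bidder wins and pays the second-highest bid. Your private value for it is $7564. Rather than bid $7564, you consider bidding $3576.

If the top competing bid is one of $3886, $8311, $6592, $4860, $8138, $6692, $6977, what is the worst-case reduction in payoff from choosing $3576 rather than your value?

$3886: truthful gives $3678, deviation gives $0 → loss $3678.
$8311: same outcome either way → loss $0.
$6592: truthful gives $972, deviation gives $0 → loss $972.
$4860: truthful gives $2704, deviation gives $0 → loss $2704.
$8138: same outcome either way → loss $0.
$6692: truthful gives $872, deviation gives $0 → loss $872.
$6977: truthful gives $587, deviation gives $0 → loss $587.
Maximum loss: $3678.

$3678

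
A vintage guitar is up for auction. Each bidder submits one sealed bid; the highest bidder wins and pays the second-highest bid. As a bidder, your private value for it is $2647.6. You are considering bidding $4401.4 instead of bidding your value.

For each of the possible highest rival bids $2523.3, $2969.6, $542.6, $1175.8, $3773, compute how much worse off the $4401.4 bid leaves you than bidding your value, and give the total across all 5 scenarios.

$1447.4

The deviation costs you only when the competing bid falls strictly between $2647.6 and $4401.4; elsewhere both bids give the same outcome.
$2523.3: outcomes coincide → loss $0.
$2969.6: truthful payoff $0, deviation payoff −$322 → loss $322.
$542.6: outcomes coincide → loss $0.
$1175.8: outcomes coincide → loss $0.
$3773: truthful payoff $0, deviation payoff −$1125.4 → loss $1125.4.
Total loss = $322 + $1125.4 = $1447.4.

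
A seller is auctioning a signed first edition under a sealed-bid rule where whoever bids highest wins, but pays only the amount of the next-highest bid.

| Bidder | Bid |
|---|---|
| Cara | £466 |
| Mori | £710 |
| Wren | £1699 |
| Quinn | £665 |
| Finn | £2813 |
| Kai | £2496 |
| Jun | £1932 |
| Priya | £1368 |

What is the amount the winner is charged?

£2496

Highest bid: Finn at £2813, so Finn wins.
Second-highest bid: Kai at £2496 — that is the price the winner pays.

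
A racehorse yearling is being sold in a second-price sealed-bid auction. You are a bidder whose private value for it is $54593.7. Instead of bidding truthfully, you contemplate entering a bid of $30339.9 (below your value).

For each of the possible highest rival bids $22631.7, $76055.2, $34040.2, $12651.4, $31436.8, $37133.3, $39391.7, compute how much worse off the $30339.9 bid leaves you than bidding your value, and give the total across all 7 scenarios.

$76372.8

The deviation costs you only when the competing bid falls strictly between $30339.9 and $54593.7; elsewhere both bids give the same outcome.
$22631.7: outcomes coincide → loss $0.
$76055.2: outcomes coincide → loss $0.
$34040.2: truthful payoff $20553.5, deviation payoff $0 → loss $20553.5.
$12651.4: outcomes coincide → loss $0.
$31436.8: truthful payoff $23156.9, deviation payoff $0 → loss $23156.9.
$37133.3: truthful payoff $17460.4, deviation payoff $0 → loss $17460.4.
$39391.7: truthful payoff $15202, deviation payoff $0 → loss $15202.
Total loss = $20553.5 + $23156.9 + $17460.4 + $15202 = $76372.8.
In a second-price auction your bid sets only whether you win, not what you pay, so bidding your true value is weakly dominant.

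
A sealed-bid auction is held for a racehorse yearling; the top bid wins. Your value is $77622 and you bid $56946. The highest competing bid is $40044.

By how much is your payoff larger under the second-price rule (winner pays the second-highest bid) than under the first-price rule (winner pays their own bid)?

You have the highest bid, so you win under either rule.
Second-price: pay $40044 → payoff $37578.
First-price: pay your own bid $56946 → payoff $20676.
Difference = $37578 − ($20676) = $16902.

$16902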